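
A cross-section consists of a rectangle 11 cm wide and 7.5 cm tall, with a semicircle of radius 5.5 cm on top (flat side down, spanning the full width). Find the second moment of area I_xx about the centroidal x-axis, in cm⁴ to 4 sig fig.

Decompose the section into non-overlapping parts with the origin at the bottom-left of its bounding rectangle.
Rectangular body: 11 × 7.5, A = 82.5 cm², y = 3.75 cm, Ī = 386.719 cm⁴.
Semicircular cap: semicircle r = 5.5, A = 47.5166 cm², y = 9.83427 cm, Ī = 100.434 cm⁴.
Centroid: ȳ = ΣA·y / ΣA = 5.97359 cm.
Transfer each piece to the centroidal x-axis using Ī + A·d² with d = y − 5.97359:
  rectangular body: d = -2.22359 cm → contributes +794.629 cm⁴
  semicircular cap: d = 3.86068 cm → contributes +808.662 cm⁴
Total I = 1603.29 cm⁴.

I_xx ≈ 1603 cm⁴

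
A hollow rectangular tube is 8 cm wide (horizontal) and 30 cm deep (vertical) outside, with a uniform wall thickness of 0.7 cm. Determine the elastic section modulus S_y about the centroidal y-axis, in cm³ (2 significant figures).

Decompose the section into non-overlapping parts with the origin at the bottom-left of its bounding rectangle.
Outer rectangle: 8 × 30, A = 240 cm², x = 4 cm, Ī = 1 280 cm⁴.
Inner void (subtracted): 6.6 × 28.6, A = 188.8 cm², x = 4 cm, Ī = 685.2 cm⁴.
By symmetry the centroid is at mid-width, x̄ = 4 cm.
All pieces are centred on the centroidal y-axis, so I = ΣĪ (holes subtracted) = 594.8 cm⁴.
Extreme fibre distance c = 4 cm; S = I/c = 148.7 cm³.

S_y ≈ 150 cm³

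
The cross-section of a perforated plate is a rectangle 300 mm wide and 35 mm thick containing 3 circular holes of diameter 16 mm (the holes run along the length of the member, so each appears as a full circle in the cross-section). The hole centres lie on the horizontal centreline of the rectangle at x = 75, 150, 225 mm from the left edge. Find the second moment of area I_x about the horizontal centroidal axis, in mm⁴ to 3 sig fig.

I_x ≈ 1.06 × 10⁶ mm⁴

Decompose the section into non-overlapping parts with the origin at the bottom-left of its bounding rectangle.
Plate: 300 × 35, A = 10 500 mm², y = 17.5 mm, Ī = 1 071 875 mm⁴.
Hole 1 (subtracted): ⌀16, A = 201.06 mm², y = 17.5 mm, Ī = 3 217 mm⁴.
Hole 2 (subtracted): ⌀16, A = 201.06 mm², y = 17.5 mm, Ī = 3 217 mm⁴.
Hole 3 (subtracted): ⌀16, A = 201.06 mm², y = 17.5 mm, Ī = 3 217 mm⁴.
By symmetry the centroid is at mid-height, ȳ = 17.5 mm.
All pieces are centred on the horizontal centroidal axis, so I = ΣĪ (holes subtracted) = 1 062 224 mm⁴.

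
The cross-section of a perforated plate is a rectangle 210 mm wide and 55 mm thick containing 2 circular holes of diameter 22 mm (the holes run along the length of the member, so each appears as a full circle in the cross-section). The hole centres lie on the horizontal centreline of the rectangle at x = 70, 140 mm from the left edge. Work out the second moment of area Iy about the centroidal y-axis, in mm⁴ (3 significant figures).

Iy ≈ 4.15 × 10⁷ mm⁴

Treat the section as a set of non-overlapping primitives; coordinates are from the bounding-box lower-left.
Plate: 210 × 55, A = 11 550 mm², x = 105 mm, Ī = 42 446 250 mm⁴.
Hole 1 (subtracted): ⌀22, A = 380.13 mm², x = 70 mm, Ī = 11 499 mm⁴.
Hole 2 (subtracted): ⌀22, A = 380.13 mm², x = 140 mm, Ī = 11 499 mm⁴.
By symmetry the centroid is at mid-width, x̄ = 105 mm.
Transfer each piece to the centroidal y-axis using Ī + A·d² with d = x − 105:
  plate: d = 0 mm → contributes +42 446 250 mm⁴
  hole 1: d = -35 mm → contributes −477 162 mm⁴
  hole 2: d = 35 mm → contributes −477 162 mm⁴
Total I = 41 491 927 mm⁴.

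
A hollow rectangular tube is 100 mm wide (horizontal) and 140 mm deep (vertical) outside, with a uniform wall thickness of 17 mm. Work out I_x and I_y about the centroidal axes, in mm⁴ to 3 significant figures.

I_x ≈ 1.63 × 10⁷ mm⁴, I_y ≈ 9.13 × 10⁶ mm⁴

Break the section into simple shapes (no overlaps), measuring from the bottom-left corner of the bounding box.
Outer rectangle: 100 × 140, A = 14 000 mm², y = 70 mm, Ī = 22 866 667 mm⁴.
Inner void (subtracted): 66 × 106, A = 6 996 mm², y = 70 mm, Ī = 6 550 588 mm⁴.
By symmetry the centroid is at mid-height, ȳ = 70 mm.
All pieces are centred on the centroidal x-axis, so I = ΣĪ (holes subtracted) = 16 316 079 mm⁴.
Repeating about the centroidal y-axis gives I_y = 9 127 119 mm⁴.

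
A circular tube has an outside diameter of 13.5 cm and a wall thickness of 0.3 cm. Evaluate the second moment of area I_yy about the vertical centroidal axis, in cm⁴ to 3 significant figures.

I_yy ≈ 271 cm⁴

Decompose the section into non-overlapping parts with the origin at the bottom-left of its bounding rectangle.
Outer circle: ⌀13.5, A = 143.14 cm², x = 6.75 cm, Ī = 1630.4 cm⁴.
Bore (subtracted): ⌀12.9, A = 130.7 cm², x = 6.75 cm, Ī = 1359.3 cm⁴.
By symmetry the centroid is at mid-width, x̄ = 6.75 cm.
All pieces are centred on the vertical centroidal axis, so I = ΣĪ (holes subtracted) = 271.1 cm⁴.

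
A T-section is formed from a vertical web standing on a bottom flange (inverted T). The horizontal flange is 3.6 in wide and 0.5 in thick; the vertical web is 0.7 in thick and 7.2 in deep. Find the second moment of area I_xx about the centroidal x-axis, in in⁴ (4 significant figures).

I_xx ≈ 41.47 in⁴

Split into non-overlapping primitives; take the origin at the lower-left of the bounding box.
Flange: 3.6 × 0.5, A = 1.8 in², y = 0.25 in, Ī = 0.0375 in⁴.
Web: 0.7 × 7.2, A = 5.04 in², y = 4.1 in, Ī = 21.7728 in⁴.
Centroid: ȳ = ΣA·y / ΣA = 3.08684 in.
Transfer each piece to the centroidal x-axis using Ī + A·d² with d = y − 3.08684:
  flange: d = -2.83684 in → contributes +14.5233 in⁴
  web: d = 1.01316 in → contributes +26.9463 in⁴
Total I = 41.4696 in⁴.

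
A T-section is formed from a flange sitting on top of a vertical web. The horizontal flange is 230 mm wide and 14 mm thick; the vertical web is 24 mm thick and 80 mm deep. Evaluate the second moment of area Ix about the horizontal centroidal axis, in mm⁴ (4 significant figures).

Decompose the section into non-overlapping parts with the origin at the bottom-left of its bounding rectangle.
Flange: 230 × 14, A = 3 220 mm², y = 87 mm, Ī = 52593.3 mm⁴.
Web: 24 × 80, A = 1 920 mm², y = 40 mm, Ī = 1 024 000 mm⁴.
Centroid: ȳ = ΣA·y / ΣA = 69.4436 mm.
Transfer each piece to the horizontal centroidal axis using Ī + A·d² with d = y − 69.4436:
  flange: d = 17.5564 mm → contributes +1 045 087 mm⁴
  web: d = -29.4436 mm → contributes +2 688 495 mm⁴
Total I = 3 733 582 mm⁴.

Ix ≈ 3.734 × 10⁶ mm⁴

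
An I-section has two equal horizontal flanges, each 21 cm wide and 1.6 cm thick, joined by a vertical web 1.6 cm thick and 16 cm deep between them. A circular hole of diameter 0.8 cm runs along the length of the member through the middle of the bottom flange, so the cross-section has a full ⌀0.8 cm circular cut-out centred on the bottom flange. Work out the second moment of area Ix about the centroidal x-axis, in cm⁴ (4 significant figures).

Decompose the section into non-overlapping parts with the origin at the bottom-left of its bounding rectangle.
Bottom flange: 21 × 1.6, A = 33.6 cm², y = 0.8 cm, Ī = 7.168 cm⁴.
Web: 1.6 × 16, A = 25.6 cm², y = 9.6 cm, Ī = 546.133 cm⁴.
Top flange: 21 × 1.6, A = 33.6 cm², y = 18.4 cm, Ī = 7.168 cm⁴.
Hole (subtracted): ⌀0.8, A = 0.502655 cm², y = 0.8 cm, Ī = 0.0201062 cm⁴.
Centroid: ȳ = ΣA·y / ΣA = 9.64793 cm.
Transfer each piece to the centroidal x-axis using Ī + A·d² with d = y − 9.64793:
  bottom flange: d = -8.84793 cm → contributes +2637.57 cm⁴
  web: d = -0.0479251 cm → contributes +546.192 cm⁴
  top flange: d = 8.75207 cm → contributes +2580.89 cm⁴
  hole: d = -8.84793 cm → contributes −39.3708 cm⁴
Total I = 5725.28 cm⁴.

Ix ≈ 5725 cm⁴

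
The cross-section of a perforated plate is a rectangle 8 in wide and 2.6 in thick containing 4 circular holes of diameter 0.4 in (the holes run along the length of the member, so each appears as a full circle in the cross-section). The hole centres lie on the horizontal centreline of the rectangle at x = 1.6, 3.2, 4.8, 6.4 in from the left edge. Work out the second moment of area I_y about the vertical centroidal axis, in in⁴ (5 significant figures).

Decompose the section into non-overlapping parts with the origin at the bottom-left of its bounding rectangle.
Plate: 8 × 2.6, A = 20.8 in², x = 4 in, Ī = 110.9333 in⁴.
Hole 1 (subtracted): ⌀0.4, A = 0.1256637 in², x = 1.6 in, Ī = 0.001256637 in⁴.
Hole 2 (subtracted): ⌀0.4, A = 0.1256637 in², x = 3.2 in, Ī = 0.001256637 in⁴.
Hole 3 (subtracted): ⌀0.4, A = 0.1256637 in², x = 4.8 in, Ī = 0.001256637 in⁴.
Hole 4 (subtracted): ⌀0.4, A = 0.1256637 in², x = 6.4 in, Ī = 0.001256637 in⁴.
By symmetry the centroid is at mid-width, x̄ = 4 in.
Transfer each piece to the vertical centroidal axis using Ī + A·d² with d = x − 4:
  plate: d = 0 in → contributes +110.9333 in⁴
  hole 1: d = -2.4 in → contributes −0.7250796 in⁴
  hole 2: d = -0.8 in → contributes −0.08168141 in⁴
  hole 3: d = 0.8 in → contributes −0.08168141 in⁴
  hole 4: d = 2.4 in → contributes −0.7250796 in⁴
Total I = 109.3198 in⁴.

I_y ≈ 109.32 in⁴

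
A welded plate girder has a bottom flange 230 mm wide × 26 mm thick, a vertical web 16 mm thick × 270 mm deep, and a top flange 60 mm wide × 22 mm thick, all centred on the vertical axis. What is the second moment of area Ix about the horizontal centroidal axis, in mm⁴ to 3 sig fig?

Ix ≈ 1.45 × 10⁸ mm⁴

Decompose the section into non-overlapping parts with the origin at the bottom-left of its bounding rectangle.
Bottom plate: 230 × 26, A = 5 980 mm², y = 13 mm, Ī = 336 873 mm⁴.
Web plate: 16 × 270, A = 4 320 mm², y = 161 mm, Ī = 26 244 000 mm⁴.
Top plate: 60 × 22, A = 1 320 mm², y = 307 mm, Ī = 53 240 mm⁴.
Centroid: ȳ = ΣA·y / ΣA = 101.42 mm.
Transfer each piece to the horizontal centroidal axis using Ī + A·d² with d = y − 101.42:
  bottom plate: d = -88.42 mm → contributes +47 089 053 mm⁴
  web plate: d = 59.58 mm → contributes +41 579 052 mm⁴
  top plate: d = 205.58 mm → contributes +55 840 599 mm⁴
Total I = 144 508 704 mm⁴.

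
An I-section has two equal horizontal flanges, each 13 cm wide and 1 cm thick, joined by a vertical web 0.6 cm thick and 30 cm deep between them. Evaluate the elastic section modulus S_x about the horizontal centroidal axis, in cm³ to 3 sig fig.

S_x ≈ 475 cm³

Decompose the section into non-overlapping parts with the origin at the bottom-left of its bounding rectangle.
Bottom flange: 13 × 1, A = 13 cm², y = 0.5 cm, Ī = 1.0833 cm⁴.
Web: 0.6 × 30, A = 18 cm², y = 16 cm, Ī = 1 350 cm⁴.
Top flange: 13 × 1, A = 13 cm², y = 31.5 cm, Ī = 1.0833 cm⁴.
By symmetry the centroid is at mid-height, ȳ = 16 cm.
Transfer each piece to the horizontal centroidal axis using Ī + A·d² with d = y − 16:
  bottom flange: d = -15.5 cm → contributes +3124.3 cm⁴
  web: d = 0 cm → contributes +1 350 cm⁴
  top flange: d = 15.5 cm → contributes +3124.3 cm⁴
Total I = 7598.7 cm⁴.
Extreme fibre distance c = 16 cm; S = I/c = 474.92 cm³.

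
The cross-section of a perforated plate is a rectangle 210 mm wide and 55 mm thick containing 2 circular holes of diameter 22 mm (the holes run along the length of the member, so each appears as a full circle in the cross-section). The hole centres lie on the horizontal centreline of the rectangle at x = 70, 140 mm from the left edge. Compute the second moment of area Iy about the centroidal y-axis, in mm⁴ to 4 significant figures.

Iy ≈ 4.149 × 10⁷ mm⁴

Split into non-overlapping primitives; take the origin at the lower-left of the bounding box.
Plate: 210 × 55, A = 11 550 mm², x = 105 mm, Ī = 42 446 250 mm⁴.
Hole 1 (subtracted): ⌀22, A = 380.133 mm², x = 70 mm, Ī = 11 499 mm⁴.
Hole 2 (subtracted): ⌀22, A = 380.133 mm², x = 140 mm, Ī = 11 499 mm⁴.
By symmetry the centroid is at mid-width, x̄ = 105 mm.
Transfer each piece to the centroidal y-axis using Ī + A·d² with d = x − 105:
  plate: d = 0 mm → contributes +42 446 250 mm⁴
  hole 1: d = -35 mm → contributes −477 162 mm⁴
  hole 2: d = 35 mm → contributes −477 162 mm⁴
Total I = 41 491 927 mm⁴.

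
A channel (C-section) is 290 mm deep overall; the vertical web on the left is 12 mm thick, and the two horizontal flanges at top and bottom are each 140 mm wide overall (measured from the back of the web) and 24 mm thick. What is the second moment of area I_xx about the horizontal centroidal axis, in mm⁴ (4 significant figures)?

I_xx ≈ 1.334 × 10⁸ mm⁴

Break the section into simple shapes (no overlaps), measuring from the bottom-left corner of the bounding box.
Web: 12 × 290, A = 3 480 mm², y = 145 mm, Ī = 24 389 000 mm⁴.
Top flange (beyond web): 128 × 24, A = 3 072 mm², y = 278 mm, Ī = 147 456 mm⁴.
Bottom flange (beyond web): 128 × 24, A = 3 072 mm², y = 12 mm, Ī = 147 456 mm⁴.
By symmetry the centroid is at mid-height, ȳ = 145 mm.
Transfer each piece to the horizontal centroidal axis using Ī + A·d² with d = y − 145:
  web: d = 0 mm → contributes +24 389 000 mm⁴
  top flange (beyond web): d = 133 mm → contributes +54 488 064 mm⁴
  bottom flange (beyond web): d = -133 mm → contributes +54 488 064 mm⁴
Total I = 133 365 128 mm⁴.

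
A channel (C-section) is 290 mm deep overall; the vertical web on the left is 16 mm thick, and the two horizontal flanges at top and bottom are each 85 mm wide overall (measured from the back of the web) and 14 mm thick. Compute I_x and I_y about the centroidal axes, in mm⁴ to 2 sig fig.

Treat the section as a set of non-overlapping primitives; coordinates are from the bounding-box lower-left.
Web: 16 × 290, A = 4 640 mm², y = 145 mm, Ī = 32 518 667 mm⁴.
Top flange (beyond web): 69 × 14, A = 966 mm², y = 283 mm, Ī = 15 778 mm⁴.
Bottom flange (beyond web): 69 × 14, A = 966 mm², y = 7 mm, Ī = 15 778 mm⁴.
By symmetry the centroid is at mid-height, ȳ = 145 mm.
Transfer each piece to the centroidal x-axis using Ī + A·d² with d = y − 145:
  web: d = 0 mm → contributes +32 518 667 mm⁴
  top flange (beyond web): d = 138 mm → contributes +18 412 282 mm⁴
  bottom flange (beyond web): d = -138 mm → contributes +18 412 282 mm⁴
Total I = 69 343 231 mm⁴.
For the y-axis: x̄ = 20.49 mm.
Repeating about the centroidal y-axis gives I_y = 3 329 307 mm⁴.

I_x ≈ 6.9 × 10⁷ mm⁴, I_y ≈ 3.3 × 10⁶ mm⁴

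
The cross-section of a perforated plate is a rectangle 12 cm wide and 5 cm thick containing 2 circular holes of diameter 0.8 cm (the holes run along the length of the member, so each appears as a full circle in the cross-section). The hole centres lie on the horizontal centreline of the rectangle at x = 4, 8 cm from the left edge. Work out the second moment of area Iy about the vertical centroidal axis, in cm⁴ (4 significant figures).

Iy ≈ 715.9 cm⁴

Break the section into simple shapes (no overlaps), measuring from the bottom-left corner of the bounding box.
Plate: 12 × 5, A = 60 cm², x = 6 cm, Ī = 720 cm⁴.
Hole 1 (subtracted): ⌀0.8, A = 0.502655 cm², x = 4 cm, Ī = 0.0201062 cm⁴.
Hole 2 (subtracted): ⌀0.8, A = 0.502655 cm², x = 8 cm, Ī = 0.0201062 cm⁴.
By symmetry the centroid is at mid-width, x̄ = 6 cm.
Transfer each piece to the vertical centroidal axis using Ī + A·d² with d = x − 6:
  plate: d = 0 cm → contributes +720 cm⁴
  hole 1: d = -2 cm → contributes −2.03073 cm⁴
  hole 2: d = 2 cm → contributes −2.03073 cm⁴
Total I = 715.939 cm⁴.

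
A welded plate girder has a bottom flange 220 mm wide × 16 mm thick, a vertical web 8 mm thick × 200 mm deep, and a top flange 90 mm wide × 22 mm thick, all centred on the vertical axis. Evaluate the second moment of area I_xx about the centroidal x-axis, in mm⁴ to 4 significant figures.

Break the section into simple shapes (no overlaps), measuring from the bottom-left corner of the bounding box.
Bottom plate: 220 × 16, A = 3 520 mm², y = 8 mm, Ī = 75093.3 mm⁴.
Web plate: 8 × 200, A = 1 600 mm², y = 116 mm, Ī = 5 333 333 mm⁴.
Top plate: 90 × 22, A = 1 980 mm², y = 227 mm, Ī = 79 860 mm⁴.
Centroid: ȳ = ΣA·y / ΣA = 93.4113 mm.
Transfer each piece to the centroidal x-axis using Ī + A·d² with d = y − 93.4113:
  bottom plate: d = -85.4113 mm → contributes +25 753 791 mm⁴
  web plate: d = 22.5887 mm → contributes +6 149 735 mm⁴
  top plate: d = 133.589 mm → contributes +35 414 840 mm⁴
Total I = 67 318 366 mm⁴.

I_xx ≈ 6.732 × 10⁷ mm⁴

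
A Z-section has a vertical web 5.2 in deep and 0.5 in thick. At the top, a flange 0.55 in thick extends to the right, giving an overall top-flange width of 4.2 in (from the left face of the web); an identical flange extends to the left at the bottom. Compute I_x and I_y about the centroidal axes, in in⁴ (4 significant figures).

I_x ≈ 27.96 in⁴, I_y ≈ 22.65 in⁴

Treat the section as a set of non-overlapping primitives; coordinates are from the bounding-box lower-left.
Web: 0.5 × 5.2, A = 2.6 in², y = 2.6 in, Ī = 5.85867 in⁴.
Top flange (beyond web): 3.7 × 0.55, A = 2.035 in², y = 4.925 in, Ī = 0.051299 in⁴.
Bottom flange (beyond web): 3.7 × 0.55, A = 2.035 in², y = 0.275 in, Ī = 0.051299 in⁴.
Centroid: ȳ = ΣA·y / ΣA = 2.6 in.
Transfer each piece to the centroidal x-axis using Ī + A·d² with d = y − 2.6:
  web: d = 0 in → contributes +5.85867 in⁴
  top flange (beyond web): d = 2.325 in → contributes +11.0517 in⁴
  bottom flange (beyond web): d = -2.325 in → contributes +11.0517 in⁴
Total I = 27.9622 in⁴.
For the y-axis: x̄ = 3.95 in.
Repeating about the centroidal y-axis gives I_y = 22.6461 in⁴.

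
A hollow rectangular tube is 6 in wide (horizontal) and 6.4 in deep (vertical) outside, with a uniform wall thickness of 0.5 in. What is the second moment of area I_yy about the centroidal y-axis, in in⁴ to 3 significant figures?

Split into non-overlapping primitives; take the origin at the lower-left of the bounding box.
Outer rectangle: 6 × 6.4, A = 38.4 in², x = 3 in, Ī = 115.2 in⁴.
Inner void (subtracted): 5 × 5.4, A = 27 in², x = 3 in, Ī = 56.25 in⁴.
By symmetry the centroid is at mid-width, x̄ = 3 in.
All pieces are centred on the centroidal y-axis, so I = ΣĪ (holes subtracted) = 58.95 in⁴.

I_yy ≈ 59.0 in⁴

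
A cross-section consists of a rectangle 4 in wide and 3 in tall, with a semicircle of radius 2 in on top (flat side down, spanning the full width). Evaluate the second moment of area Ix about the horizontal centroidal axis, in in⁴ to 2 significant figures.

Ix ≈ 34 in⁴

Break the section into simple shapes (no overlaps), measuring from the bottom-left corner of the bounding box.
Rectangular body: 4 × 3, A = 12 in², y = 1.5 in, Ī = 9 in⁴.
Semicircular cap: semicircle r = 2, A = 6.283 in², y = 3.849 in, Ī = 1.756 in⁴.
Centroid: ȳ = ΣA·y / ΣA = 2.307 in.
Transfer each piece to the horizontal centroidal axis using Ī + A·d² with d = y − 2.307:
  rectangular body: d = -0.8072 in → contributes +16.82 in⁴
  semicircular cap: d = 1.542 in → contributes +16.69 in⁴
Total I = 33.51 in⁴.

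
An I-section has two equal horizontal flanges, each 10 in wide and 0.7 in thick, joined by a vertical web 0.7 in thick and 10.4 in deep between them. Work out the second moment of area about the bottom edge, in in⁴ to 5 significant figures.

Treat the section as a set of non-overlapping primitives; coordinates are from the bounding-box lower-left.
Bottom flange: 10 × 0.7, A = 7 in², y = 0.35 in, Ī = 0.2858333 in⁴.
Web: 0.7 × 10.4, A = 7.28 in², y = 5.9 in, Ī = 65.61707 in⁴.
Top flange: 10 × 0.7, A = 7 in², y = 11.45 in, Ī = 0.2858333 in⁴.
Transfer each piece to a horizontal axis along the bottom face using Ī + A·d² with d = y − 0:
  bottom flange: d = 0.35 in → contributes +1.143333 in⁴
  web: d = 5.9 in → contributes +319.0339 in⁴
  top flange: d = 11.45 in → contributes +918.0033 in⁴
Total I = 1238.181 in⁴.

I_base ≈ 1238.2 in⁴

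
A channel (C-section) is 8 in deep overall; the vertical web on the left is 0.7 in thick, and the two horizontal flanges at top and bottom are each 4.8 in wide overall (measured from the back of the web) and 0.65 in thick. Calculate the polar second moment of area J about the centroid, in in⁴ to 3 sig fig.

Split into non-overlapping primitives; take the origin at the lower-left of the bounding box.
Web: 0.7 × 8, A = 5.6 in², y = 4 in, Ī = 29.867 in⁴.
Top flange (beyond web): 4.1 × 0.65, A = 2.665 in², y = 7.675 in, Ī = 0.09383 in⁴.
Bottom flange (beyond web): 4.1 × 0.65, A = 2.665 in², y = 0.325 in, Ī = 0.09383 in⁴.
By symmetry the centroid is at mid-height, ȳ = 4 in.
Transfer each piece to the centroidal x-axis using Ī + A·d² with d = y − 4:
  web: d = 0 in → contributes +29.867 in⁴
  top flange (beyond web): d = 3.675 in → contributes +36.086 in⁴
  bottom flange (beyond web): d = -3.675 in → contributes +36.086 in⁴
Total I = 102.04 in⁴.
For the y-axis: x̄ = 1.5204 in.
Repeating about the centroidal y-axis gives I_y = 23.425 in⁴.
Polar second moment: J = I_x + I_y = 125.46 in⁴.

J ≈ 125 in⁴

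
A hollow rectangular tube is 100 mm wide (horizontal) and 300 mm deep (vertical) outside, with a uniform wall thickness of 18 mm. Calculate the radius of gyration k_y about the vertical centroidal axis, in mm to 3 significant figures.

Break the section into simple shapes (no overlaps), measuring from the bottom-left corner of the bounding box.
Outer rectangle: 100 × 300, A = 30 000 mm², x = 50 mm, Ī = 25 000 000 mm⁴.
Inner void (subtracted): 64 × 264, A = 16 896 mm², x = 50 mm, Ī = 5 767 168 mm⁴.
By symmetry the centroid is at mid-width, x̄ = 50 mm.
All pieces are centred on the vertical centroidal axis, so I = ΣĪ (holes subtracted) = 19 232 832 mm⁴.
Radius of gyration: k = √(I/A) = √(19 232 832 / 13 104) = 38.311 mm.

k_y ≈ 38.3 mm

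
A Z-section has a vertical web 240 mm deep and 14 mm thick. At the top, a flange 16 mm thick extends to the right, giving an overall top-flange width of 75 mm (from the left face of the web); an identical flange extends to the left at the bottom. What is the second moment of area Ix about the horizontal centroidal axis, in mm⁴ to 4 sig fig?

Ix ≈ 4.066 × 10⁷ mm⁴

Treat the section as a set of non-overlapping primitives; coordinates are from the bounding-box lower-left.
Web: 14 × 240, A = 3 360 mm², y = 120 mm, Ī = 16 128 000 mm⁴.
Top flange (beyond web): 61 × 16, A = 976 mm², y = 232 mm, Ī = 20821.3 mm⁴.
Bottom flange (beyond web): 61 × 16, A = 976 mm², y = 8 mm, Ī = 20821.3 mm⁴.
Centroid: ȳ = ΣA·y / ΣA = 120 mm.
Transfer each piece to the horizontal centroidal axis using Ī + A·d² with d = y − 120:
  web: d = 0 mm → contributes +16 128 000 mm⁴
  top flange (beyond web): d = 112 mm → contributes +12 263 765 mm⁴
  bottom flange (beyond web): d = -112 mm → contributes +12 263 765 mm⁴
Total I = 40 655 531 mm⁴.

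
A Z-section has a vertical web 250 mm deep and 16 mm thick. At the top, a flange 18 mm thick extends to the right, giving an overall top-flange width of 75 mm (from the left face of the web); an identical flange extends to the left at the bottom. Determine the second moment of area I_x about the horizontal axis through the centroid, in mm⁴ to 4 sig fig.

Split into non-overlapping primitives; take the origin at the lower-left of the bounding box.
Web: 16 × 250, A = 4 000 mm², y = 125 mm, Ī = 20 833 333 mm⁴.
Top flange (beyond web): 59 × 18, A = 1 062 mm², y = 241 mm, Ī = 28 674 mm⁴.
Bottom flange (beyond web): 59 × 18, A = 1 062 mm², y = 9 mm, Ī = 28 674 mm⁴.
Centroid: ȳ = ΣA·y / ΣA = 125 mm.
Transfer each piece to the horizontal axis through the centroid using Ī + A·d² with d = y − 125:
  web: d = 0 mm → contributes +20 833 333 mm⁴
  top flange (beyond web): d = 116 mm → contributes +14 318 946 mm⁴
  bottom flange (beyond web): d = -116 mm → contributes +14 318 946 mm⁴
Total I = 49 471 225 mm⁴.

I_x ≈ 4.947 × 10⁷ mm⁴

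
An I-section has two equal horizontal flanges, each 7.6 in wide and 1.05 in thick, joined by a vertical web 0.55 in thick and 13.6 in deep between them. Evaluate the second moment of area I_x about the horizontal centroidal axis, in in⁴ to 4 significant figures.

I_x ≈ 973.1 in⁴

Treat the section as a set of non-overlapping primitives; coordinates are from the bounding-box lower-left.
Bottom flange: 7.6 × 1.05, A = 7.98 in², y = 0.525 in, Ī = 0.733163 in⁴.
Web: 0.55 × 13.6, A = 7.48 in², y = 7.85 in, Ī = 115.292 in⁴.
Top flange: 7.6 × 1.05, A = 7.98 in², y = 15.175 in, Ī = 0.733163 in⁴.
By symmetry the centroid is at mid-height, ȳ = 7.85 in.
Transfer each piece to the horizontal centroidal axis using Ī + A·d² with d = y − 7.85:
  bottom flange: d = -7.325 in → contributes +428.905 in⁴
  web: d = 0 in → contributes +115.292 in⁴
  top flange: d = 7.325 in → contributes +428.905 in⁴
Total I = 973.102 in⁴.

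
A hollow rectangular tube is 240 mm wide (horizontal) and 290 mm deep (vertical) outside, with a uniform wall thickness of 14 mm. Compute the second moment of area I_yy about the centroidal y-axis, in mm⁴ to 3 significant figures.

Decompose the section into non-overlapping parts with the origin at the bottom-left of its bounding rectangle.
Outer rectangle: 240 × 290, A = 69 600 mm², x = 120 mm, Ī = 334 080 000 mm⁴.
Inner void (subtracted): 212 × 262, A = 55 544 mm², x = 120 mm, Ī = 208 030 795 mm⁴.
By symmetry the centroid is at mid-width, x̄ = 120 mm.
All pieces are centred on the centroidal y-axis, so I = ΣĪ (holes subtracted) = 126 049 205 mm⁴.

I_yy ≈ 1.26 × 10⁸ mm⁴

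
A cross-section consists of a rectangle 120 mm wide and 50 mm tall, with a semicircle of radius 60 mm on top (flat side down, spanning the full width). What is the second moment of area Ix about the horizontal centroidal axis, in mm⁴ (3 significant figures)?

Ix ≈ 1.01 × 10⁷ mm⁴

Decompose the section into non-overlapping parts with the origin at the bottom-left of its bounding rectangle.
Rectangular body: 120 × 50, A = 6 000 mm², y = 25 mm, Ī = 1 250 000 mm⁴.
Semicircular cap: semicircle r = 60, A = 5654.9 mm², y = 75.465 mm, Ī = 1 422 450 mm⁴.
Centroid: ȳ = ΣA·y / ΣA = 49.485 mm.
Transfer each piece to the horizontal centroidal axis using Ī + A·d² with d = y − 49.485:
  rectangular body: d = -24.485 mm → contributes +4 847 148 mm⁴
  semicircular cap: d = 25.98 mm → contributes +5 239 143 mm⁴
Total I = 10 086 291 mm⁴.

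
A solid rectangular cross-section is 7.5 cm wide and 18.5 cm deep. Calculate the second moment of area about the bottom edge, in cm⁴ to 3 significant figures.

I_base ≈ 1.58 × 10⁴ cm⁴

The section: 7.5 × 18.5, A = 138.75 cm², y = 9.25 cm, Ī = 3957.3 cm⁴.
Transfer it to a horizontal axis along the bottom face using Ī + A·d² with d = y − 0:
  the section: d = 9.25 cm → contributes +15 829 cm⁴
Total I = 15 829 cm⁴.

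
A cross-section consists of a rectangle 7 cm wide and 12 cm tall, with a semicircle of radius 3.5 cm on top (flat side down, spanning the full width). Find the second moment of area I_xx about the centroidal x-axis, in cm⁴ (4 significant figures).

I_xx ≈ 1902 cm⁴

Decompose the section into non-overlapping parts with the origin at the bottom-left of its bounding rectangle.
Rectangular body: 7 × 12, A = 84 cm², y = 6 cm, Ī = 1 008 cm⁴.
Semicircular cap: semicircle r = 3.5, A = 19.2423 cm², y = 13.4854 cm, Ī = 16.4704 cm⁴.
Centroid: ȳ = ΣA·y / ΣA = 7.39513 cm.
Transfer each piece to the centroidal x-axis using Ī + A·d² with d = y − 7.39513:
  rectangular body: d = -1.39513 cm → contributes +1171.5 cm⁴
  semicircular cap: d = 6.09031 cm → contributes +730.202 cm⁴
Total I = 1901.7 cm⁴.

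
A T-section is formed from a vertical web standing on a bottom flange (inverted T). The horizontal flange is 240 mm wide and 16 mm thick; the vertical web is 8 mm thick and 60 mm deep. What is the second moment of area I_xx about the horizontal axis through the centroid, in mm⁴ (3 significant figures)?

I_xx ≈ 8.42 × 10⁵ mm⁴

Decompose the section into non-overlapping parts with the origin at the bottom-left of its bounding rectangle.
Flange: 240 × 16, A = 3 840 mm², y = 8 mm, Ī = 81 920 mm⁴.
Web: 8 × 60, A = 480 mm², y = 46 mm, Ī = 144 000 mm⁴.
Centroid: ȳ = ΣA·y / ΣA = 12.222 mm.
Transfer each piece to the horizontal axis through the centroid using Ī + A·d² with d = y − 12.222:
  flange: d = -4.2222 mm → contributes +150 376 mm⁴
  web: d = 33.778 mm → contributes +691 650 mm⁴
Total I = 842 027 mm⁴.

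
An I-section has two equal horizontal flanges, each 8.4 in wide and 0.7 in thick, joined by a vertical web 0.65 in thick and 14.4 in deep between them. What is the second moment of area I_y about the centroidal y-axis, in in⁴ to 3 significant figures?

Split into non-overlapping primitives; take the origin at the lower-left of the bounding box.
Bottom flange: 8.4 × 0.7, A = 5.88 in², x = 4.2 in, Ī = 34.574 in⁴.
Web: 0.65 × 14.4, A = 9.36 in², x = 4.2 in, Ī = 0.32955 in⁴.
Top flange: 8.4 × 0.7, A = 5.88 in², x = 4.2 in, Ī = 34.574 in⁴.
By symmetry the centroid is at mid-width, x̄ = 4.2 in.
All pieces are centred on the centroidal y-axis, so I = ΣĪ = 69.478 in⁴.

I_y ≈ 69.5 in⁴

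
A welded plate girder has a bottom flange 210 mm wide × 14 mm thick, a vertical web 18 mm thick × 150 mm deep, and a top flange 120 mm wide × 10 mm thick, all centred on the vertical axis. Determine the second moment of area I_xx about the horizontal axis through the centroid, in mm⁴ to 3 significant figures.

I_xx ≈ 2.95 × 10⁷ mm⁴

Split into non-overlapping primitives; take the origin at the lower-left of the bounding box.
Bottom plate: 210 × 14, A = 2 940 mm², y = 7 mm, Ī = 48 020 mm⁴.
Web plate: 18 × 150, A = 2 700 mm², y = 89 mm, Ī = 5 062 500 mm⁴.
Top plate: 120 × 10, A = 1 200 mm², y = 169 mm, Ī = 10 000 mm⁴.
Centroid: ȳ = ΣA·y / ΣA = 67.789 mm.
Transfer each piece to the horizontal axis through the centroid using Ī + A·d² with d = y − 67.789:
  bottom plate: d = -60.789 mm → contributes +10 912 379 mm⁴
  web plate: d = 21.211 mm → contributes +6 277 193 mm⁴
  top plate: d = 101.21 mm → contributes +12 302 285 mm⁴
Total I = 29 491 857 mm⁴.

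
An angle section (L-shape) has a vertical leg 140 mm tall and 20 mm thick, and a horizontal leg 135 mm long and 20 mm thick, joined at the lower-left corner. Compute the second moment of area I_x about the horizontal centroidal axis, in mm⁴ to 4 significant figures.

I_x ≈ 9.196 × 10⁶ mm⁴

Split into non-overlapping primitives; take the origin at the lower-left of the bounding box.
Vertical leg: 20 × 140, A = 2 800 mm², y = 70 mm, Ī = 4 573 333 mm⁴.
Horizontal leg (remainder): 115 × 20, A = 2 300 mm², y = 10 mm, Ī = 76666.7 mm⁴.
Centroid: ȳ = ΣA·y / ΣA = 42.9412 mm.
Transfer each piece to the horizontal centroidal axis using Ī + A·d² with d = y − 42.9412:
  vertical leg: d = 27.0588 mm → contributes +6 623 437 mm⁴
  horizontal leg (remainder): d = -32.9412 mm → contributes +2 572 445 mm⁴
Total I = 9 195 882 mm⁴.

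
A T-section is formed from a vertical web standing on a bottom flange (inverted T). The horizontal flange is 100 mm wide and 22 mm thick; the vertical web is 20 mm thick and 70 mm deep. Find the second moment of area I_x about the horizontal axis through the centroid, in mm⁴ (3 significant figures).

I_x ≈ 2.47 × 10⁶ mm⁴

Treat the section as a set of non-overlapping primitives; coordinates are from the bounding-box lower-left.
Flange: 100 × 22, A = 2 200 mm², y = 11 mm, Ī = 88 733 mm⁴.
Web: 20 × 70, A = 1 400 mm², y = 57 mm, Ī = 571 667 mm⁴.
Centroid: ȳ = ΣA·y / ΣA = 28.889 mm.
Transfer each piece to the horizontal axis through the centroid using Ī + A·d² with d = y − 28.889:
  flange: d = -17.889 mm → contributes +792 760 mm⁴
  web: d = 28.111 mm → contributes +1 677 995 mm⁴
Total I = 2 470 756 mm⁴.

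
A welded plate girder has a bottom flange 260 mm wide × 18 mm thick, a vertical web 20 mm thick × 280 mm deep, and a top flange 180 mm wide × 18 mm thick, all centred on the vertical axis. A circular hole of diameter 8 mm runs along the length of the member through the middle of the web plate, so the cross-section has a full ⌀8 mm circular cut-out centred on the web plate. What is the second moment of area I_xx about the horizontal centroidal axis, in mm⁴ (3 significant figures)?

I_xx ≈ 2.09 × 10⁸ mm⁴

Decompose the section into non-overlapping parts with the origin at the bottom-left of its bounding rectangle.
Bottom plate: 260 × 18, A = 4 680 mm², y = 9 mm, Ī = 126 360 mm⁴.
Web plate: 20 × 280, A = 5 600 mm², y = 158 mm, Ī = 36 586 667 mm⁴.
Top plate: 180 × 18, A = 3 240 mm², y = 307 mm, Ī = 87 480 mm⁴.
Hole (subtracted): ⌀8, A = 50.265 mm², y = 158 mm, Ī = 201.06 mm⁴.
Centroid: ȳ = ΣA·y / ΣA = 142.07 mm.
Transfer each piece to the horizontal centroidal axis using Ī + A·d² with d = y − 142.07:
  bottom plate: d = -133.07 mm → contributes +82 999 235 mm⁴
  web plate: d = 15.929 mm → contributes +38 007 580 mm⁴
  top plate: d = 164.93 mm → contributes +88 220 631 mm⁴
  hole: d = 15.929 mm → contributes −12 955 mm⁴
Total I = 209 214 490 mm⁴.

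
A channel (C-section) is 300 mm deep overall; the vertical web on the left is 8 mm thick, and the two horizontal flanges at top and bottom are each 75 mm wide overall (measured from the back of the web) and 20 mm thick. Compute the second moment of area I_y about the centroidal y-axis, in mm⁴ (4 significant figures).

Decompose the section into non-overlapping parts with the origin at the bottom-left of its bounding rectangle.
Web: 8 × 300, A = 2 400 mm², x = 4 mm, Ī = 12 800 mm⁴.
Top flange (beyond web): 67 × 20, A = 1 340 mm², x = 41.5 mm, Ī = 501 272 mm⁴.
Bottom flange (beyond web): 67 × 20, A = 1 340 mm², x = 41.5 mm, Ī = 501 272 mm⁴.
Centroid: x̄ = ΣA·x / ΣA = 23.7835 mm.
Transfer each piece to the centroidal y-axis using Ī + A·d² with d = x − 23.7835:
  web: d = -19.7835 mm → contributes +952 125 mm⁴
  top flange (beyond web): d = 17.7165 mm → contributes +921 865 mm⁴
  bottom flange (beyond web): d = 17.7165 mm → contributes +921 865 mm⁴
Total I = 2 795 855 mm⁴.

I_y ≈ 2.796 × 10⁶ mm⁴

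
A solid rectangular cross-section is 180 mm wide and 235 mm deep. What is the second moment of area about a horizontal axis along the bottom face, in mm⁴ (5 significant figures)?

The section: 180 × 235, A = 42 300 mm², y = 117.5 mm, Ī = 194 668 125 mm⁴.
Transfer it to the bottom edge using Ī + A·d² with d = y − 0:
  the section: d = 117.5 mm → contributes +778 672 500 mm⁴
Total I = 778 672 500 mm⁴.

I_base ≈ 7.7867 × 10⁸ mm⁴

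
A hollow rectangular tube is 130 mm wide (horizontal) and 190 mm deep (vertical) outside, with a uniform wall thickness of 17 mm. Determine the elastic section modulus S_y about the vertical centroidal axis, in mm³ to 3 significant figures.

S_y ≈ 3.58 × 10⁵ mm³

Split into non-overlapping primitives; take the origin at the lower-left of the bounding box.
Outer rectangle: 130 × 190, A = 24 700 mm², x = 65 mm, Ī = 34 785 833 mm⁴.
Inner void (subtracted): 96 × 156, A = 14 976 mm², x = 65 mm, Ī = 11 501 568 mm⁴.
By symmetry the centroid is at mid-width, x̄ = 65 mm.
All pieces are centred on the vertical centroidal axis, so I = ΣĪ (holes subtracted) = 23 284 265 mm⁴.
Extreme fibre distance c = 65 mm; S = I/c = 358 219 mm³.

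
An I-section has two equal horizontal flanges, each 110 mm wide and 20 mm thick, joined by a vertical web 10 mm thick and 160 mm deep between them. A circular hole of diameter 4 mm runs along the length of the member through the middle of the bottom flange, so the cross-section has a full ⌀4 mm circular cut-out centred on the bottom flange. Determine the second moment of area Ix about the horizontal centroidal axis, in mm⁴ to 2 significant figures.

Break the section into simple shapes (no overlaps), measuring from the bottom-left corner of the bounding box.
Bottom flange: 110 × 20, A = 2 200 mm², y = 10 mm, Ī = 73 333 mm⁴.
Web: 10 × 160, A = 1 600 mm², y = 100 mm, Ī = 3 413 333 mm⁴.
Top flange: 110 × 20, A = 2 200 mm², y = 190 mm, Ī = 73 333 mm⁴.
Hole (subtracted): ⌀4, A = 12.57 mm², y = 10 mm, Ī = 12.57 mm⁴.
Centroid: ȳ = ΣA·y / ΣA = 100.2 mm.
Transfer each piece to the horizontal centroidal axis using Ī + A·d² with d = y − 100.2:
  bottom flange: d = -90.19 mm → contributes +17 968 213 mm⁴
  web: d = -0.1889 mm → contributes +3 413 390 mm⁴
  top flange: d = 89.81 mm → contributes +17 818 611 mm⁴
  hole: d = -90.19 mm → contributes −102 228 mm⁴
Total I = 39 097 986 mm⁴.

Ix ≈ 3.9 × 10⁷ mm⁴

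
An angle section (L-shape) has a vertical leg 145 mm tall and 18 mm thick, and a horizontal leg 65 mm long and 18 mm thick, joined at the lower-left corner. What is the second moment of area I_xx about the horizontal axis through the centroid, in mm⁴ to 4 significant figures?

Treat the section as a set of non-overlapping primitives; coordinates are from the bounding-box lower-left.
Vertical leg: 18 × 145, A = 2 610 mm², y = 72.5 mm, Ī = 4 572 938 mm⁴.
Horizontal leg (remainder): 47 × 18, A = 846 mm², y = 9 mm, Ī = 22 842 mm⁴.
Centroid: ȳ = ΣA·y / ΣA = 56.9557 mm.
Transfer each piece to the horizontal axis through the centroid using Ī + A·d² with d = y − 56.9557:
  vertical leg: d = 15.5443 mm → contributes +5 203 577 mm⁴
  horizontal leg (remainder): d = -47.9557 mm → contributes +1 968 432 mm⁴
Total I = 7 172 009 mm⁴.

I_xx ≈ 7.172 × 10⁶ mm⁴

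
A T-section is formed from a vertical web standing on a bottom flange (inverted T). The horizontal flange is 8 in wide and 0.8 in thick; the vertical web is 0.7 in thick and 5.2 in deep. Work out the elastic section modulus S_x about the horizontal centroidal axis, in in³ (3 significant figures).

S_x ≈ 6.52 in³

Decompose the section into non-overlapping parts with the origin at the bottom-left of its bounding rectangle.
Flange: 8 × 0.8, A = 6.4 in², y = 0.4 in, Ī = 0.34133 in⁴.
Web: 0.7 × 5.2, A = 3.64 in², y = 3.4 in, Ī = 8.2021 in⁴.
Centroid: ȳ = ΣA·y / ΣA = 1.4876 in.
Transfer each piece to the horizontal centroidal axis using Ī + A·d² with d = y − 1.4876:
  flange: d = -1.0876 in → contributes +7.9124 in⁴
  web: d = 1.9124 in → contributes +21.514 in⁴
Total I = 29.426 in⁴.
Extreme fibre distance c = 4.5124 in; S = I/c = 6.5213 in³.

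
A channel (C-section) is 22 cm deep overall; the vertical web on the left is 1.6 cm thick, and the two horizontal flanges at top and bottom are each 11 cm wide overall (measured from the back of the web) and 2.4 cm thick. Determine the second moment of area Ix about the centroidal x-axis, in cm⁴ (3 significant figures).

Break the section into simple shapes (no overlaps), measuring from the bottom-left corner of the bounding box.
Web: 1.6 × 22, A = 35.2 cm², y = 11 cm, Ī = 1419.7 cm⁴.
Top flange (beyond web): 9.4 × 2.4, A = 22.56 cm², y = 20.8 cm, Ī = 10.829 cm⁴.
Bottom flange (beyond web): 9.4 × 2.4, A = 22.56 cm², y = 1.2 cm, Ī = 10.829 cm⁴.
By symmetry the centroid is at mid-height, ȳ = 11 cm.
Transfer each piece to the centroidal x-axis using Ī + A·d² with d = y − 11:
  web: d = 0 cm → contributes +1419.7 cm⁴
  top flange (beyond web): d = 9.8 cm → contributes +2177.5 cm⁴
  bottom flange (beyond web): d = -9.8 cm → contributes +2177.5 cm⁴
Total I = 5774.7 cm⁴.

Ix ≈ 5770 cm⁴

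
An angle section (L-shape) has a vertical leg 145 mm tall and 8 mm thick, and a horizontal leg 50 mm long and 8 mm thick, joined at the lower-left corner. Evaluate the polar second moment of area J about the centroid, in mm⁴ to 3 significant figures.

J ≈ 3.48 × 10⁶ mm⁴

Treat the section as a set of non-overlapping primitives; coordinates are from the bounding-box lower-left.
Vertical leg: 8 × 145, A = 1 160 mm², y = 72.5 mm, Ī = 2 032 417 mm⁴.
Horizontal leg (remainder): 42 × 8, A = 336 mm², y = 4 mm, Ī = 1 792 mm⁴.
Centroid: ȳ = ΣA·y / ΣA = 57.115 mm.
Transfer each piece to the centroidal x-axis using Ī + A·d² with d = y − 57.115:
  vertical leg: d = 15.385 mm → contributes +2 306 988 mm⁴
  horizontal leg (remainder): d = -53.115 mm → contributes +949 715 mm⁴
Total I = 3 256 703 mm⁴.
For the y-axis: x̄ = 9.615 mm.
Repeating about the centroidal y-axis gives I_y = 218 413 mm⁴.
Polar second moment: J = I_x + I_y = 3 475 116 mm⁴.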